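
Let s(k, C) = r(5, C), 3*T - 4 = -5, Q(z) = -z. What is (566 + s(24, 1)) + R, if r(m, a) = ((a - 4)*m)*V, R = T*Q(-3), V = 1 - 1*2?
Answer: 580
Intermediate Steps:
T = -⅓ (T = 4/3 + (⅓)*(-5) = 4/3 - 5/3 = -⅓ ≈ -0.33333)
V = -1 (V = 1 - 2 = -1)
R = -1 (R = -(-1)*(-3)/3 = -⅓*3 = -1)
r(m, a) = -m*(-4 + a) (r(m, a) = ((a - 4)*m)*(-1) = ((-4 + a)*m)*(-1) = (m*(-4 + a))*(-1) = -m*(-4 + a))
s(k, C) = 20 - 5*C (s(k, C) = 5*(4 - C) = 20 - 5*C)
(566 + s(24, 1)) + R = (566 + (20 - 5*1)) - 1 = (566 + (20 - 5)) - 1 = (566 + 15) - 1 = 581 - 1 = 580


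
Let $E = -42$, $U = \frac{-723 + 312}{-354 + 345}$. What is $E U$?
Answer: $-1918$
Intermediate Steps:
$U = \frac{137}{3}$ ($U = - \frac{411}{-9} = \left(-411\right) \left(- \frac{1}{9}\right) = \frac{137}{3} \approx 45.667$)
$E U = \left(-42\right) \frac{137}{3} = -1918$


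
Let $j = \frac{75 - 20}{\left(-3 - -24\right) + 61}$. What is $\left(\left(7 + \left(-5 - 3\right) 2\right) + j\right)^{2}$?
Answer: $\frac{466489}{6724} \approx 69.377$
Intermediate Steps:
$j = \frac{55}{82}$ ($j = \frac{55}{\left(-3 + 24\right) + 61} = \frac{55}{21 + 61} = \frac{55}{82} \approx 0.67073$)
$\left(\left(7 + \left(-5 - 3\right) 2\right) + j\right)^{2} = \left(\left(7 + \left(-5 - 3\right) 2\right) + \frac{55}{82}\right)^{2} = \left(\left(7 - 16\right) + \frac{55}{82}\right)^{2} = \left(-9 + \frac{55}{82}\right)^{2} = \left(- \frac{683}{82}\right)^{2} = \frac{466489}{6724}$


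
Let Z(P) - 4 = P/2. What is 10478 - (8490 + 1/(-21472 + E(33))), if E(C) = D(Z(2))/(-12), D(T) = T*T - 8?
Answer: 512269840/257681 ≈ 1988.0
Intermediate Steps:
Z(P) = 4 + P/2
D(T) = -8 + T**2 (D(T) = T**2 - 8 = -8 + T**2)
E(C) = -17/12 (E(C) = (-8 + (4 + (1/2)*2)**2)/(-12) = (-8 + (4 + 1)**2)*(-1/12) = (-8 + 5**2)*(-1/12) = (-8 + 25)*(-1/12) = 17*(-1/12) = -17/12)
10478 - (8490 + 1/(-21472 + E(33))) = 10478 - (8490 + 1/(-21472 - 17/12)) = 10478 - (8490 + 1/(-257681/12)) = 10478 - (8490 - 12/257681) = 10478 - 1*2187711678/257681 = 10478 - 2187711678/257681 = 512269840/257681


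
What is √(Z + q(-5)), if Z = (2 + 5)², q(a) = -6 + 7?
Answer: 5*√2 ≈ 7.0711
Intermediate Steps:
q(a) = 1
Z = 49 (Z = 7² = 49)
√(Z + q(-5)) = √(49 + 1) = √50 = 5*√2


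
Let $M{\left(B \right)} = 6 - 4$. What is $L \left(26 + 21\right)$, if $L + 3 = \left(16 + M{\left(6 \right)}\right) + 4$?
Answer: $893$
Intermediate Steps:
$M{\left(B \right)} = 2$ ($M{\left(B \right)} = 6 - 4 = 2$)
$L = 19$ ($L = -3 + \left(\left(16 + 2\right) + 4\right) = -3 + \left(18 + 4\right) = -3 + 22 = 19$)
$L \left(26 + 21\right) = 19 \left(26 + 21\right) = 19 \cdot 47 = 893$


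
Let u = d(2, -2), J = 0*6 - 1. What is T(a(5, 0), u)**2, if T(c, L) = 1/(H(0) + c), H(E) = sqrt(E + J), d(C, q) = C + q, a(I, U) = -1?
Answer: I/2 ≈ 0.5*I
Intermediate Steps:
J = -1 (J = 0 - 1 = -1)
u = 0 (u = 2 - 2 = 0)
H(E) = sqrt(-1 + E) (H(E) = sqrt(E - 1) = sqrt(-1 + E))
T(c, L) = 1/(I + c) (T(c, L) = 1/(sqrt(-1 + 0) + c) = 1/(sqrt(-1) + c) = 1/(I + c))
T(a(5, 0), u)**2 = (1/(I - 1))**2 = (1/(-1 + I))**2 = ((-1 - I)/2)**2 = (-1 - I)**2/4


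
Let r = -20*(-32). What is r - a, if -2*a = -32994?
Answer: -15857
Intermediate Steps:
r = 640
a = 16497 (a = -1/2*(-32994) = 16497)
r - a = 640 - 1*16497 = 640 - 16497 = -15857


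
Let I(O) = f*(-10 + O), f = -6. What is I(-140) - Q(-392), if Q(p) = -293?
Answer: 1193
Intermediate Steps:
I(O) = 60 - 6*O (I(O) = -6*(-10 + O) = 60 - 6*O)
I(-140) - Q(-392) = (60 - 6*(-140)) - 1*(-293) = (60 + 840) + 293 = 900 + 293 = 1193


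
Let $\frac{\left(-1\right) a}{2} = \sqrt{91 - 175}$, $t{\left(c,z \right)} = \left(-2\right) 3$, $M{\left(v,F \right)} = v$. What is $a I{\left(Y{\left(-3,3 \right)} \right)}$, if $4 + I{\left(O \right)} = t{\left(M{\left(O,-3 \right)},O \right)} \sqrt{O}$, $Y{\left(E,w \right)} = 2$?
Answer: $i \sqrt{21} \left(16 + 24 \sqrt{2}\right) \approx 228.86 i$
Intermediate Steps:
$t{\left(c,z \right)} = -6$
$a = - 4 i \sqrt{21}$ ($a = - 2 \sqrt{91 - 175} = - 2 \sqrt{-84} = - 2 \cdot 2 i \sqrt{21} = - 4 i \sqrt{21} \approx - 18.33 i$)
$I{\left(O \right)} = -4 - 6 \sqrt{O}$
$a I{\left(Y{\left(-3,3 \right)} \right)} = - 4 i \sqrt{21} \left(-4 - 6 \sqrt{2}\right)$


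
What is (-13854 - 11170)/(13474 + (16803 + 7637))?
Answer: -12512/18957 ≈ -0.66002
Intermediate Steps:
(-13854 - 11170)/(13474 + (16803 + 7637)) = -25024/(13474 + 24440) = -25024/37914 = -25024*1/37914 = -12512/18957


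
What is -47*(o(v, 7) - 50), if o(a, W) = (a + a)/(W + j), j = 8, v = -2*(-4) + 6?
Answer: 33934/15 ≈ 2262.3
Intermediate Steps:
v = 14 (v = 8 + 6 = 14)
o(a, W) = 2*a/(8 + W) (o(a, W) = (a + a)/(W + 8) = (2*a)/(8 + W) = 2*a/(8 + W))
-47*(o(v, 7) - 50) = -47*(2*14/(8 + 7) - 50) = -47*(2*14/15 - 50) = -47*(2*14*(1/15) - 50) = -47*(28/15 - 50) = -47*(-722/15) = 33934/15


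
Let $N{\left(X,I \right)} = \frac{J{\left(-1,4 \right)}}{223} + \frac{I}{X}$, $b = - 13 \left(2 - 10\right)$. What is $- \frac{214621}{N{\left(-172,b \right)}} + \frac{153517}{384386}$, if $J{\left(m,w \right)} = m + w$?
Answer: $\frac{791067553880707}{2179084234} \approx 3.6303 \cdot 10^{5}$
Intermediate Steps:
$b = 104$ ($b = \left(-13\right) \left(-8\right) = 104$)
$N{\left(X,I \right)} = \frac{3}{223} + \frac{I}{X}$ ($N{\left(X,I \right)} = \frac{-1 + 4}{223} + \frac{I}{X} = 3 \cdot \frac{1}{223} + \frac{I}{X} = \frac{3}{223} + \frac{I}{X}$)
$- \frac{214621}{N{\left(-172,b \right)}} + \frac{153517}{384386} = - \frac{214621}{\frac{3}{223} + \frac{104}{-172}} + \frac{153517}{384386} = - \frac{214621}{\frac{3}{223} + 104 \left(- \frac{1}{172}\right)} + 153517 \cdot \frac{1}{384386} = - \frac{214621}{\frac{3}{223} - \frac{26}{43}} + \frac{153517}{384386} = - \frac{214621}{- \frac{5669}{9589}} + \frac{153517}{384386} = \left(-214621\right) \left(- \frac{9589}{5669}\right) + \frac{153517}{384386} = \frac{2058000769}{5669} + \frac{153517}{384386} = \frac{791067553880707}{2179084234}$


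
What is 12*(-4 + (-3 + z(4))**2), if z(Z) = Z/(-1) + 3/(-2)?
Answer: 819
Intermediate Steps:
z(Z) = -3/2 - Z (z(Z) = Z*(-1) + 3*(-1/2) = -Z - 3/2 = -3/2 - Z)
12*(-4 + (-3 + z(4))**2) = 12*(-4 + (-3 + (-3/2 - 1*4))**2) = 12*(-4 + (-3 + (-3/2 - 4))**2) = 12*(-4 + (-3 - 11/2)**2) = 12*(-4 + (-17/2)**2) = 12*(-4 + 289/4) = 12*(273/4) = 819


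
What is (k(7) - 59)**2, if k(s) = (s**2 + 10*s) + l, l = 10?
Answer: 4900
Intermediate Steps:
k(s) = 10 + s**2 + 10*s (k(s) = (s**2 + 10*s) + 10 = 10 + s**2 + 10*s)
(k(7) - 59)**2 = ((10 + 7**2 + 10*7) - 59)**2 = ((10 + 49 + 70) - 59)**2 = (129 - 59)**2 = 70**2 = 4900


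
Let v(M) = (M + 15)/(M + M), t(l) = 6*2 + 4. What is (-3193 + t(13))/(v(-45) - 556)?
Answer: 9531/1667 ≈ 5.7175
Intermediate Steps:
t(l) = 16 (t(l) = 12 + 4 = 16)
v(M) = (15 + M)/(2*M) (v(M) = (15 + M)/((2*M)) = (15 + M)*(1/(2*M)) = (15 + M)/(2*M))
(-3193 + t(13))/(v(-45) - 556) = (-3193 + 16)/((1/2)*(15 - 45)/(-45) - 556) = -3177/((1/2)*(-1/45)*(-30) - 556) = -3177/(1/3 - 556) = -3177/(-1667/3) = -3177*(-3/1667) = 9531/1667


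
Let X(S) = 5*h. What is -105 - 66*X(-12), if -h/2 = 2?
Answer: 1215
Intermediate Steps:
h = -4 (h = -2*2 = -4)
X(S) = -20 (X(S) = 5*(-4) = -20)
-105 - 66*X(-12) = -105 - 66*(-20) = -105 + 1320 = 1215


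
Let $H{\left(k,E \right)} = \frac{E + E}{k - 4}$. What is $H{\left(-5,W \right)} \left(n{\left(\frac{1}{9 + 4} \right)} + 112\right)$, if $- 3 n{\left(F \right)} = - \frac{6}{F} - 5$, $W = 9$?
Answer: $- \frac{838}{3} \approx -279.33$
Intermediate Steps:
$H{\left(k,E \right)} = \frac{2 E}{-4 + k}$
$n{\left(F \right)} = \frac{5}{3} + \frac{2}{F}$ ($n{\left(F \right)} = - \frac{- \frac{6}{F} - 5}{3} = - \frac{-5 - \frac{6}{F}}{3} = \frac{5}{3} + \frac{2}{F}$)
$H{\left(-5,W \right)} \left(n{\left(\frac{1}{9 + 4} \right)} + 112\right) = 2 \cdot 9 \frac{1}{-4 - 5} \left(\left(\frac{5}{3} + \frac{2}{\frac{1}{9 + 4}}\right) + 112\right) = 2 \cdot 9 \frac{1}{-9} \left(\left(\frac{5}{3} + \frac{2}{\frac{1}{13}}\right) + 112\right) = 2 \cdot 9 \left(- \frac{1}{9}\right) \left(\left(\frac{5}{3} + 2 \frac{1}{\frac{1}{13}}\right) + 112\right) = - 2 \left(\left(\frac{5}{3} + 2 \cdot 13\right) + 112\right) = - 2 \left(\left(\frac{5}{3} + 26\right) + 112\right) = - 2 \left(\frac{83}{3} + 112\right) = \left(-2\right) \frac{419}{3} = - \frac{838}{3}$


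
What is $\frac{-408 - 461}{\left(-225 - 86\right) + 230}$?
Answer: $\frac{869}{81} \approx 10.728$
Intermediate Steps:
$\frac{-408 - 461}{\left(-225 - 86\right) + 230} = - \frac{869}{\left(-225 - 86\right) + 230} = - \frac{869}{-311 + 230} = - \frac{869}{-81} = \left(-869\right) \left(- \frac{1}{81}\right) = \frac{869}{81}$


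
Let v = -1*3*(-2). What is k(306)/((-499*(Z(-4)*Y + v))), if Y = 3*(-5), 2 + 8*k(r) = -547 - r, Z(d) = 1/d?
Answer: 285/12974 ≈ 0.021967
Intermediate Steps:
Z(d) = 1/d
k(r) = -549/8 - r/8 (k(r) = -¼ + (-547 - r)/8 = -¼ + (-547/8 - r/8) = -549/8 - r/8)
v = 6 (v = -3*(-2) = 6)
Y = -15
k(306)/((-499*(Z(-4)*Y + v))) = (-549/8 - ⅛*306)/((-499*(-15/(-4) + 6))) = (-549/8 - 153/4)/((-499*(-¼*(-15) + 6))) = -855*(-1/(499*(15/4 + 6)))/8 = -855/(8*((-499*39/4))) = -855/(8*(-19461/4)) = -855/8*(-4/19461) = 285/12974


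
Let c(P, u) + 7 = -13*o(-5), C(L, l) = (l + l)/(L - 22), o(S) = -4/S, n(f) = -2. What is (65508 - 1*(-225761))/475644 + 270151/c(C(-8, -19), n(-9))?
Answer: -214151056939/13793676 ≈ -15525.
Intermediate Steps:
C(L, l) = 2*l/(-22 + L) (C(L, l) = (2*l)/(-22 + L) = 2*l/(-22 + L))
c(P, u) = -87/5 (c(P, u) = -7 - (-52)/(-5) = -7 - (-52)*(-1)/5 = -7 - 13*⅘ = -7 - 52/5 = -87/5)
(65508 - 1*(-225761))/475644 + 270151/c(C(-8, -19), n(-9)) = (65508 - 1*(-225761))/475644 + 270151/(-87/5) = (65508 + 225761)*(1/475644) + 270151*(-5/87) = 291269*(1/475644) - 1350755/87 = 291269/475644 - 1350755/87 = -214151056939/13793676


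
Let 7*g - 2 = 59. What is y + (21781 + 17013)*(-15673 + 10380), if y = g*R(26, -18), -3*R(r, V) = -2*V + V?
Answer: -1437356860/7 ≈ -2.0534e+8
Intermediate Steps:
g = 61/7 (g = 2/7 + (⅐)*59 = 2/7 + 59/7 = 61/7 ≈ 8.7143)
R(r, V) = V/3 (R(r, V) = -(-2*V + V)/3 = -(-1)*V/3 = V/3)
y = -366/7 (y = 61*((⅓)*(-18))/7 = (61/7)*(-6) = -366/7 ≈ -52.286)
y + (21781 + 17013)*(-15673 + 10380) = -366/7 + (21781 + 17013)*(-15673 + 10380) = -366/7 + 38794*(-5293) = -366/7 - 205336642 = -1437356860/7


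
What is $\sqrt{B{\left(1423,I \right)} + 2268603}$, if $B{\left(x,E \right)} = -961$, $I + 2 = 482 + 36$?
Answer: $13 \sqrt{13418} \approx 1505.9$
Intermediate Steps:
$I = 516$ ($I = -2 + \left(482 + 36\right) = -2 + 518 = 516$)
$\sqrt{B{\left(1423,I \right)} + 2268603} = \sqrt{-961 + 2268603} = \sqrt{2267642} = 13 \sqrt{13418}$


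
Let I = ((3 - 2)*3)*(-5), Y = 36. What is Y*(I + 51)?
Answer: 1296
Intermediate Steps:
I = -15 (I = (1*3)*(-5) = 3*(-5) = -15)
Y*(I + 51) = 36*(-15 + 51) = 36*36 = 1296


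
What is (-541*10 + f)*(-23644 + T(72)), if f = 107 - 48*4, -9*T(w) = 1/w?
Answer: 84190614935/648 ≈ 1.2992e+8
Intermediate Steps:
T(w) = -1/(9*w)
f = -85 (f = 107 - 192 = -85)
(-541*10 + f)*(-23644 + T(72)) = (-541*10 - 85)*(-23644 - 1/9/72) = (-5410 - 85)*(-23644 - 1/9*1/72) = -5495*(-23644 - 1/648) = -5495*(-15321313/648) = 84190614935/648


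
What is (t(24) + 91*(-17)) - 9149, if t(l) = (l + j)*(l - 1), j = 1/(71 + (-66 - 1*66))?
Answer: -618807/61 ≈ -10144.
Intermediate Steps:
j = -1/61 (j = 1/(71 + (-66 - 66)) = 1/(71 - 132) = 1/(-61) = -1/61 ≈ -0.016393)
t(l) = (-1 + l)*(-1/61 + l) (t(l) = (l - 1/61)*(l - 1) = (-1/61 + l)*(-1 + l) = (-1 + l)*(-1/61 + l))
(t(24) + 91*(-17)) - 9149 = ((1/61 + 24² - 62/61*24) + 91*(-17)) - 9149 = ((1/61 + 576 - 1488/61) - 1547) - 9149 = (33649/61 - 1547) - 9149 = -60718/61 - 9149 = -618807/61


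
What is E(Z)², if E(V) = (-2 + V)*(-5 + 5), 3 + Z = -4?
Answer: 0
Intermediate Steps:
Z = -7 (Z = -3 - 4 = -7)
E(V) = 0 (E(V) = (-2 + V)*0 = 0)
E(Z)² = 0² = 0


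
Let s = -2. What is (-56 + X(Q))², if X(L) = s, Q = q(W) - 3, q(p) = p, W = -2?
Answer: 3364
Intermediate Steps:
Q = -5 (Q = -2 - 3 = -5)
X(L) = -2
(-56 + X(Q))² = (-56 - 2)² = (-58)² = 3364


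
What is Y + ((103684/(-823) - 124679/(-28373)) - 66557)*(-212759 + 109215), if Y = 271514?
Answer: 161225417169958398/23350979 ≈ 6.9044e+9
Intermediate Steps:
Y + ((103684/(-823) - 124679/(-28373)) - 66557)*(-212759 + 109215) = 271514 + ((103684/(-823) - 124679/(-28373)) - 66557)*(-212759 + 109215) = 271514 + ((103684*(-1/823) - 124679*(-1/28373)) - 66557)*(-103544) = 271514 + ((-103684/823 + 124679/28373) - 66557)*(-103544) = 271514 + (-2839215315/23350979 - 66557)*(-103544) = 271514 - 1557010324618/23350979*(-103544) = 271514 + 161219077052246192/23350979 = 161225417169958398/23350979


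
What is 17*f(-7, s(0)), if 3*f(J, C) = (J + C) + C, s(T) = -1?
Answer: -51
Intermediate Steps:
f(J, C) = J/3 + 2*C/3 (f(J, C) = ((J + C) + C)/3 = ((C + J) + C)/3 = (J + 2*C)/3 = J/3 + 2*C/3)
17*f(-7, s(0)) = 17*((⅓)*(-7) + (⅔)*(-1)) = 17*(-7/3 - ⅔) = 17*(-3) = -51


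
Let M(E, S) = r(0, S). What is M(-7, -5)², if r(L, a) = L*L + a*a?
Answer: 625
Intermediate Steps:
r(L, a) = L² + a²
M(E, S) = S² (M(E, S) = 0² + S² = 0 + S² = S²)
M(-7, -5)² = ((-5)²)² = 25² = 625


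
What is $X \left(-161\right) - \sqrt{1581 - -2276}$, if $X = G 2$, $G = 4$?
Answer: $-1288 - \sqrt{3857} \approx -1350.1$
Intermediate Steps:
$X = 8$ ($X = 4 \cdot 2 = 8$)
$X \left(-161\right) - \sqrt{1581 - -2276} = 8 \left(-161\right) - \sqrt{1581 - -2276} = -1288 - \sqrt{1581 + 2276} = -1288 - \sqrt{3857}$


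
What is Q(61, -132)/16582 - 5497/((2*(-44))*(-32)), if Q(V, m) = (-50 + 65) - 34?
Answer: -45602379/23347456 ≈ -1.9532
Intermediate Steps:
Q(V, m) = -19 (Q(V, m) = 15 - 34 = -19)
Q(61, -132)/16582 - 5497/((2*(-44))*(-32)) = -19/16582 - 5497/((2*(-44))*(-32)) = -19*1/16582 - 5497/((-88*(-32))) = -19/16582 - 5497/2816 = -45602379/23347456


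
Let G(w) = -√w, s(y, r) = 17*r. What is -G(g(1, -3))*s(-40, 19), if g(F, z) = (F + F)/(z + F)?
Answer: 323*I ≈ 323.0*I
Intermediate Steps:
g(F, z) = 2*F/(F + z) (g(F, z) = (2*F)/(F + z) = 2*F/(F + z))
-G(g(1, -3))*s(-40, 19) = -(-√(2*1/(1 - 3)))*17*19 = -(-√(2*1/(-2)))*323 = -(-√(2*1*(-½)))*323 = -(-√(-1))*323 = -(-I)*323 = -(-323)*I = 323*I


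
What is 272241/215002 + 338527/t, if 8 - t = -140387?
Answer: 111005257249/30185205790 ≈ 3.6775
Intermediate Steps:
t = 140395 (t = 8 - 1*(-140387) = 8 + 140387 = 140395)
272241/215002 + 338527/t = 272241/215002 + 338527/140395 = 111005257249/30185205790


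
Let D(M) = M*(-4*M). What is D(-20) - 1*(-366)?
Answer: -1234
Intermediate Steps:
D(M) = -4*M**2
D(-20) - 1*(-366) = -4*(-20)**2 - 1*(-366) = -4*400 + 366 = -1600 + 366 = -1234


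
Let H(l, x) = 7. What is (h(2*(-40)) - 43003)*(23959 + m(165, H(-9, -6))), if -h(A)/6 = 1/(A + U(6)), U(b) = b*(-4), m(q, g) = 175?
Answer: -26983658251/26 ≈ -1.0378e+9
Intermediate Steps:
U(b) = -4*b
h(A) = -6/(-24 + A) (h(A) = -6/(A - 4*6) = -6/(A - 24) = -6/(-24 + A))
(h(2*(-40)) - 43003)*(23959 + m(165, H(-9, -6))) = (-6/(-24 + 2*(-40)) - 43003)*(23959 + 175) = (-6/(-24 - 80) - 43003)*24134 = (-6/(-104) - 43003)*24134 = (-6*(-1/104) - 43003)*24134 = (3/52 - 43003)*24134 = -2236153/52*24134 = -26983658251/26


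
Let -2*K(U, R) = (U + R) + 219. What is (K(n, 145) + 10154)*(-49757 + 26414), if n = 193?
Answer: -461047593/2 ≈ -2.3052e+8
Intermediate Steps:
K(U, R) = -219/2 - R/2 - U/2 (K(U, R) = -((U + R) + 219)/2 = -((R + U) + 219)/2 = -(219 + R + U)/2 = -219/2 - R/2 - U/2)
(K(n, 145) + 10154)*(-49757 + 26414) = ((-219/2 - ½*145 - ½*193) + 10154)*(-49757 + 26414) = ((-219/2 - 145/2 - 193/2) + 10154)*(-23343) = (-557/2 + 10154)*(-23343) = (19751/2)*(-23343) = -461047593/2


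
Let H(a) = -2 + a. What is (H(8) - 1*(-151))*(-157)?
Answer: -24649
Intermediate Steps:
(H(8) - 1*(-151))*(-157) = ((-2 + 8) - 1*(-151))*(-157) = (6 + 151)*(-157) = 157*(-157) = -24649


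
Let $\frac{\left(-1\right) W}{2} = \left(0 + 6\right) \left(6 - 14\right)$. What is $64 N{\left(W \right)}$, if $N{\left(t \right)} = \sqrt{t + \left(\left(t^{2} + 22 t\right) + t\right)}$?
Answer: $3072 \sqrt{5} \approx 6869.2$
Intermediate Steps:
$W = 96$ ($W = - 2 \left(0 + 6\right) \left(6 - 14\right) = - 2 \cdot 6 \left(-8\right) = \left(-2\right) \left(-48\right) = 96$)
$N{\left(t \right)} = \sqrt{t^{2} + 24 t}$ ($N{\left(t \right)} = \sqrt{t + \left(t^{2} + 23 t\right)} = \sqrt{t^{2} + 24 t}$)
$64 N{\left(W \right)} = 64 \sqrt{96 \left(24 + 96\right)} = 64 \sqrt{96 \cdot 120} = 64 \sqrt{11520} = 64 \cdot 48 \sqrt{5} = 3072 \sqrt{5}$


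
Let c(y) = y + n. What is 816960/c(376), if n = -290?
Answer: 408480/43 ≈ 9499.5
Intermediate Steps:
c(y) = -290 + y (c(y) = y - 290 = -290 + y)
816960/c(376) = 816960/(-290 + 376) = 816960/86 = 816960*(1/86) = 408480/43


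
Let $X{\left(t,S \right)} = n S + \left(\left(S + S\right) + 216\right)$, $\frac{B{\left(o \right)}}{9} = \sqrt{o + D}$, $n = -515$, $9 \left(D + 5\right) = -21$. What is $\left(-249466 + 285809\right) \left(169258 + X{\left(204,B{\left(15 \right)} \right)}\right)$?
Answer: $6159193582 - 55931877 \sqrt{69} \approx 5.6946 \cdot 10^{9}$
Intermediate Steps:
$D = - \frac{22}{3}$ ($D = -5 + \frac{1}{9} \left(-21\right) = -5 - \frac{7}{3} = - \frac{22}{3} \approx -7.3333$)
$B{\left(o \right)} = 9 \sqrt{- \frac{22}{3} + o}$ ($B{\left(o \right)} = 9 \sqrt{o - \frac{22}{3}} = 9 \sqrt{- \frac{22}{3} + o}$)
$X{\left(t,S \right)} = 216 - 513 S$ ($X{\left(t,S \right)} = - 515 S + \left(\left(S + S\right) + 216\right) = - 515 S + \left(2 S + 216\right) = - 515 S + \left(216 + 2 S\right) = 216 - 513 S$)
$\left(-249466 + 285809\right) \left(169258 + X{\left(204,B{\left(15 \right)} \right)}\right) = \left(-249466 + 285809\right) \left(169258 + \left(216 - 513 \cdot 3 \sqrt{-66 + 9 \cdot 15}\right)\right) = 36343 \left(169258 + \left(216 - 513 \cdot 3 \sqrt{-66 + 135}\right)\right) = 36343 \left(169258 + \left(216 - 513 \cdot 3 \sqrt{69}\right)\right) = 36343 \left(169258 + \left(216 - 1539 \sqrt{69}\right)\right) = 36343 \left(169474 - 1539 \sqrt{69}\right) = 6159193582 - 55931877 \sqrt{69}$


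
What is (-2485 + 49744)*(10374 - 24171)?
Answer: -652032423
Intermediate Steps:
(-2485 + 49744)*(10374 - 24171) = 47259*(-13797) = -652032423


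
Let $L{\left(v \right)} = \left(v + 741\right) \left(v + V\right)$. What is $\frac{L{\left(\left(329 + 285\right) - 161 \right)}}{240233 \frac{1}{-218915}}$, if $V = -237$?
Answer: $- \frac{56459054160}{240233} \approx -2.3502 \cdot 10^{5}$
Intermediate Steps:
$L{\left(v \right)} = \left(-237 + v\right) \left(741 + v\right)$ ($L{\left(v \right)} = \left(v + 741\right) \left(v - 237\right) = \left(741 + v\right) \left(-237 + v\right) = \left(-237 + v\right) \left(741 + v\right)$)
$\frac{L{\left(\left(329 + 285\right) - 161 \right)}}{240233 \frac{1}{-218915}} = \frac{-175617 + \left(\left(329 + 285\right) - 161\right)^{2} + 504 \left(\left(329 + 285\right) - 161\right)}{240233 \frac{1}{-218915}} = \frac{-175617 + \left(614 - 161\right)^{2} + 504 \left(614 - 161\right)}{240233 \left(- \frac{1}{218915}\right)} = \frac{-175617 + 453^{2} + 504 \cdot 453}{- \frac{240233}{218915}} = \left(-175617 + 205209 + 228312\right) \left(- \frac{218915}{240233}\right) = 257904 \left(- \frac{218915}{240233}\right) = - \frac{56459054160}{240233}$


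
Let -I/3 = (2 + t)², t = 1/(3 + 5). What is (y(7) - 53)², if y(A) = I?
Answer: 18139081/4096 ≈ 4428.5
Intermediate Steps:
t = ⅛ (t = 1/8 = ⅛ ≈ 0.12500)
I = -867/64 (I = -3*(2 + ⅛)² = -3*(17/8)² = -3*289/64 = -867/64 ≈ -13.547)
y(A) = -867/64
(y(7) - 53)² = (-867/64 - 53)² = (-4259/64)² = 18139081/4096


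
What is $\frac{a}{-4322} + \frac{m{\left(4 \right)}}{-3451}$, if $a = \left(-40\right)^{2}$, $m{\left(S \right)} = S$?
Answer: $- \frac{2769444}{7457611} \approx -0.37136$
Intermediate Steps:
$a = 1600$
$\frac{a}{-4322} + \frac{m{\left(4 \right)}}{-3451} = \frac{1600}{-4322} + \frac{4}{-3451} = 1600 \left(- \frac{1}{4322}\right) + 4 \left(- \frac{1}{3451}\right) = - \frac{800}{2161} - \frac{4}{3451} = - \frac{2769444}{7457611}$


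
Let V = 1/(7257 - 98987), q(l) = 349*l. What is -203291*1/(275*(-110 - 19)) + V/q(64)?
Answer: 7573074986491/1321528425600 ≈ 5.7305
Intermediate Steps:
V = -1/91730 (V = 1/(-91730) = -1/91730 ≈ -1.0902e-5)
-203291*1/(275*(-110 - 19)) + V/q(64) = -203291*1/(275*(-110 - 19)) - 1/(91730*(349*64)) = -203291/(275*(-129)) - 1/91730/22336 = -203291/(-35475) - 1/91730*1/22336 = -203291*(-1/35475) - 1/2048881280 = 18481/3225 - 1/2048881280 = 7573074986491/1321528425600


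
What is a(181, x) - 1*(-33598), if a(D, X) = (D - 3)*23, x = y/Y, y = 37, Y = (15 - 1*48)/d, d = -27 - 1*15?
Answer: 37692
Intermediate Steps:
d = -42 (d = -27 - 15 = -42)
Y = 11/14 (Y = (15 - 1*48)/(-42) = (15 - 48)*(-1/42) = -33*(-1/42) = 11/14 ≈ 0.78571)
x = 518/11 (x = 37/(11/14) = 37*(14/11) = 518/11 ≈ 47.091)
a(D, X) = -69 + 23*D (a(D, X) = (-3 + D)*23 = -69 + 23*D)
a(181, x) - 1*(-33598) = (-69 + 23*181) - 1*(-33598) = (-69 + 4163) + 33598 = 4094 + 33598 = 37692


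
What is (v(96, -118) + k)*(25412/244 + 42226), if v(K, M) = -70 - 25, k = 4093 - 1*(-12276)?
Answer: 42021730086/61 ≈ 6.8888e+8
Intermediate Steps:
k = 16369 (k = 4093 + 12276 = 16369)
v(K, M) = -95
(v(96, -118) + k)*(25412/244 + 42226) = (-95 + 16369)*(25412/244 + 42226) = 16274*(25412*(1/244) + 42226) = 16274*(6353/61 + 42226) = 16274*(2582139/61) = 42021730086/61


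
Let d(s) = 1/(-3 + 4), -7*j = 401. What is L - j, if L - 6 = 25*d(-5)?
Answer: 618/7 ≈ 88.286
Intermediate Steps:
j = -401/7 (j = -1/7*401 = -401/7 ≈ -57.286)
d(s) = 1 (d(s) = 1/1 = 1)
L = 31 (L = 6 + 25*1 = 6 + 25 = 31)
L - j = 31 - 1*(-401/7) = 31 + 401/7 = 618/7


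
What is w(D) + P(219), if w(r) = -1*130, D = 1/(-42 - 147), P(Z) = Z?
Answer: 89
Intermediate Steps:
D = -1/189 (D = 1/(-189) = -1/189 ≈ -0.0052910)
w(r) = -130
w(D) + P(219) = -130 + 219 = 89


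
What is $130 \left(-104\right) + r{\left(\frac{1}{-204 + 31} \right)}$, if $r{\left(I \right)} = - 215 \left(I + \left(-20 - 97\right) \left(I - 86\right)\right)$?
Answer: $- \frac{376619990}{173} \approx -2.177 \cdot 10^{6}$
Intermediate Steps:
$r{\left(I \right)} = -2163330 + 24940 I$ ($r{\left(I \right)} = - 215 \left(I - 117 \left(-86 + I\right)\right) = - 215 \left(I - \left(-10062 + 117 I\right)\right) = - 215 \left(10062 - 116 I\right) = -2163330 + 24940 I$)
$130 \left(-104\right) + r{\left(\frac{1}{-204 + 31} \right)} = 130 \left(-104\right) - \left(2163330 - \frac{24940}{-204 + 31}\right) = -13520 - \left(2163330 - \frac{24940}{-173}\right) = -13520 + \left(-2163330 + 24940 \left(- \frac{1}{173}\right)\right) = -13520 - \frac{374281030}{173} = - \frac{376619990}{173}$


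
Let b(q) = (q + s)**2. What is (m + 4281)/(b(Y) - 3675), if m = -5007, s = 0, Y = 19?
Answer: 363/1657 ≈ 0.21907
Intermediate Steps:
b(q) = q**2 (b(q) = (q + 0)**2 = q**2)
(m + 4281)/(b(Y) - 3675) = (-5007 + 4281)/(19**2 - 3675) = -726/(361 - 3675) = -726/(-3314) = -726*(-1/3314) = 363/1657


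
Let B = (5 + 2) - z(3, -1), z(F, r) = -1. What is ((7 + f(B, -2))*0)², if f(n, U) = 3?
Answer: 0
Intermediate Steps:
B = 8 (B = (5 + 2) - 1*(-1) = 7 + 1 = 8)
((7 + f(B, -2))*0)² = ((7 + 3)*0)² = (10*0)² = 0² = 0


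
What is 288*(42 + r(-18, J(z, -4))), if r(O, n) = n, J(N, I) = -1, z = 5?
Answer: 11808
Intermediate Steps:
288*(42 + r(-18, J(z, -4))) = 288*(42 - 1) = 288*41 = 11808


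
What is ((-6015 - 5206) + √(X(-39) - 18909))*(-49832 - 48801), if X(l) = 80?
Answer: 1106760893 - 98633*I*√18829 ≈ 1.1068e+9 - 1.3534e+7*I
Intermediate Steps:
((-6015 - 5206) + √(X(-39) - 18909))*(-49832 - 48801) = ((-6015 - 5206) + √(80 - 18909))*(-49832 - 48801) = (-11221 + √(-18829))*(-98633) = (-11221 + I*√18829)*(-98633) = 1106760893 - 98633*I*√18829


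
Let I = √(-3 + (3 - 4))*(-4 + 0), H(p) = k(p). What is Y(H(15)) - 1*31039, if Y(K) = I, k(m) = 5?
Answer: -31039 - 8*I ≈ -31039.0 - 8.0*I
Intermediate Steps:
H(p) = 5
I = -8*I (I = √(-3 - 1)*(-4) = √(-4)*(-4) = (2*I)*(-4) = -8*I ≈ -8.0*I)
Y(K) = -8*I
Y(H(15)) - 1*31039 = -8*I - 1*31039 = -8*I - 31039 = -31039 - 8*I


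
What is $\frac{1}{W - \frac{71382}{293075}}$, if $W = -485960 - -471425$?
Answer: $- \frac{293075}{4259916507} \approx -6.8798 \cdot 10^{-5}$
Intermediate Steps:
$W = -14535$ ($W = -485960 + 471425 = -14535$)
$\frac{1}{W - \frac{71382}{293075}} = \frac{1}{-14535 - \frac{71382}{293075}} = \frac{1}{- \frac{4259916507}{293075}} = - \frac{293075}{4259916507}$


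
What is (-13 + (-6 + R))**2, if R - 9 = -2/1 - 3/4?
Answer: 2601/16 ≈ 162.56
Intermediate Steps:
R = 25/4 (R = 9 + (-2/1 - 3/4) = 9 + (-2*1 - 3*1/4) = 9 + (-2 - 3/4) = 9 - 11/4 = 25/4 ≈ 6.2500)
(-13 + (-6 + R))**2 = (-13 + (-6 + 25/4))**2 = (-13 + 1/4)**2 = (-51/4)**2 = 2601/16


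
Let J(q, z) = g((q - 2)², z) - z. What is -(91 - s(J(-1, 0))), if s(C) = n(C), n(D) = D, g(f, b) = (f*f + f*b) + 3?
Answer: -7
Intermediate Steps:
g(f, b) = 3 + f² + b*f (g(f, b) = (f² + b*f) + 3 = 3 + f² + b*f)
J(q, z) = 3 + (-2 + q)⁴ - z + z*(-2 + q)² (J(q, z) = (3 + ((q - 2)²)² + z*(q - 2)²) - z = (3 + ((-2 + q)²)² + z*(-2 + q)²) - z = (3 + (-2 + q)⁴ + z*(-2 + q)²) - z = 3 + (-2 + q)⁴ - z + z*(-2 + q)²)
s(C) = C
-(91 - s(J(-1, 0))) = -(91 - (3 + (-2 - 1)⁴ - 1*0 + 0*(-2 - 1)²)) = -(91 - (3 + (-3)⁴ + 0 + 0*(-3)²)) = -(91 - (3 + 81 + 0 + 0*9)) = -(91 - (3 + 81 + 0 + 0)) = -(91 - 1*84) = -(91 - 84) = -1*7 = -7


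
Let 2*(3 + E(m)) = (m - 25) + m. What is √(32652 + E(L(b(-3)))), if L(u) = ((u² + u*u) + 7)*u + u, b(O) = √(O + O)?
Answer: √(130546 - 16*I*√6)/2 ≈ 180.66 - 0.027118*I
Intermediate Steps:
b(O) = √2*√O (b(O) = √(2*O) = √2*√O)
L(u) = u + u*(7 + 2*u²) (L(u) = ((u² + u²) + 7)*u + u = (2*u² + 7)*u + u = (7 + 2*u²)*u + u = u*(7 + 2*u²) + u = u + u*(7 + 2*u²))
E(m) = -31/2 + m (E(m) = -3 + ((m - 25) + m)/2 = -3 + ((-25 + m) + m)/2 = -3 + (-25 + 2*m)/2 = -3 + (-25/2 + m) = -31/2 + m)
√(32652 + E(L(b(-3)))) = √(32652 + (-31/2 + 2*(√2*√(-3))*(4 + (√2*√(-3))²))) = √(32652 + (-31/2 + 2*(√2*(I*√3))*(4 + (√2*(I*√3))²))) = √(32652 + (-31/2 + 2*(I*√6)*(4 + (I*√6)²))) = √(32652 + (-31/2 + 2*(I*√6)*(4 - 6))) = √(32652 + (-31/2 + 2*(I*√6)*(-2))) = √(32652 + (-31/2 - 4*I*√6)) = √(65273/2 - 4*I*√6)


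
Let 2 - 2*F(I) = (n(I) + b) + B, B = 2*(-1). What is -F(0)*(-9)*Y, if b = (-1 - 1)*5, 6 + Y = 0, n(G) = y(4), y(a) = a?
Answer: -270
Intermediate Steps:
n(G) = 4
B = -2
Y = -6 (Y = -6 + 0 = -6)
b = -10 (b = -2*5 = -10)
F(I) = 5 (F(I) = 1 - ((4 - 10) - 2)/2 = 1 - (-6 - 2)/2 = 1 - ½*(-8) = 1 + 4 = 5)
-F(0)*(-9)*Y = -5*(-9)*(-6) = -(-45)*(-6) = -1*270 = -270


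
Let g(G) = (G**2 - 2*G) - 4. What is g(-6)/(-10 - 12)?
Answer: -2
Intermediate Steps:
g(G) = -4 + G**2 - 2*G
g(-6)/(-10 - 12) = (-4 + (-6)**2 - 2*(-6))/(-10 - 12) = (-4 + 36 + 12)/(-22) = -1/22*44 = -2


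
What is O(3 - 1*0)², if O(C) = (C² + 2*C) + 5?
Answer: 400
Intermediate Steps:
O(C) = 5 + C² + 2*C
O(3 - 1*0)² = (5 + (3 - 1*0)² + 2*(3 - 1*0))² = (5 + (3 + 0)² + 2*(3 + 0))² = (5 + 3² + 2*3)² = (5 + 9 + 6)² = 20² = 400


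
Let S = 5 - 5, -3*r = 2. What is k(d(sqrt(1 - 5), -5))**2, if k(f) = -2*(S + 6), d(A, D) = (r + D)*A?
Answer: 144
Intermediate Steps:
r = -2/3 (r = -1/3*2 = -2/3 ≈ -0.66667)
S = 0
d(A, D) = A*(-2/3 + D) (d(A, D) = (-2/3 + D)*A = A*(-2/3 + D))
k(f) = -12 (k(f) = -2*(0 + 6) = -2*6 = -12)
k(d(sqrt(1 - 5), -5))**2 = (-12)**2 = 144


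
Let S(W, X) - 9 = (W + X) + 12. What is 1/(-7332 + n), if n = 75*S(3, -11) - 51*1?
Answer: -1/6408 ≈ -0.00015605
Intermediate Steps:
S(W, X) = 21 + W + X (S(W, X) = 9 + ((W + X) + 12) = 9 + (12 + W + X) = 21 + W + X)
n = 924 (n = 75*(21 + 3 - 11) - 51*1 = 75*13 - 51 = 975 - 51 = 924)
1/(-7332 + n) = 1/(-7332 + 924) = 1/(-6408) = -1/6408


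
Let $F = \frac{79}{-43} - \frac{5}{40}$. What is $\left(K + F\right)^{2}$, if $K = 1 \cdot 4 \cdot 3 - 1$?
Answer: $\frac{9665881}{118336} \approx 81.682$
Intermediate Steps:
$F = - \frac{675}{344}$ ($F = 79 \left(- \frac{1}{43}\right) - \frac{1}{8} = - \frac{79}{43} - \frac{1}{8} = - \frac{675}{344} \approx -1.9622$)
$K = 11$ ($K = 4 \cdot 3 - 1 = 12 - 1 = 11$)
$\left(K + F\right)^{2} = \left(11 - \frac{675}{344}\right)^{2} = \left(\frac{3109}{344}\right)^{2} = \frac{9665881}{118336}$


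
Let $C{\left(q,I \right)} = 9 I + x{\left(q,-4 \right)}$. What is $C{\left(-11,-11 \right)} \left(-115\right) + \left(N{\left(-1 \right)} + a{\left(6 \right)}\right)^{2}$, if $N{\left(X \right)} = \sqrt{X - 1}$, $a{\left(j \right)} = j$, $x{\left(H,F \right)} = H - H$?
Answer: $11419 + 12 i \sqrt{2} \approx 11419.0 + 16.971 i$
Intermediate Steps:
$x{\left(H,F \right)} = 0$
$N{\left(X \right)} = \sqrt{-1 + X}$
$C{\left(q,I \right)} = 9 I$ ($C{\left(q,I \right)} = 9 I + 0 = 9 I$)
$C{\left(-11,-11 \right)} \left(-115\right) + \left(N{\left(-1 \right)} + a{\left(6 \right)}\right)^{2} = 9 \left(-11\right) \left(-115\right) + \left(\sqrt{-1 - 1} + 6\right)^{2} = \left(-99\right) \left(-115\right) + \left(\sqrt{-2} + 6\right)^{2} = 11385 + \left(i \sqrt{2} + 6\right)^{2} = 11385 + \left(6 + i \sqrt{2}\right)^{2}$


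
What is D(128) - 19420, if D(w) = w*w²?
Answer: 2077732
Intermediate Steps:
D(w) = w³
D(128) - 19420 = 128³ - 19420 = 2097152 - 19420 = 2077732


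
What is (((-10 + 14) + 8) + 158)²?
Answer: 28900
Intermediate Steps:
(((-10 + 14) + 8) + 158)² = ((4 + 8) + 158)² = (12 + 158)² = 170² = 28900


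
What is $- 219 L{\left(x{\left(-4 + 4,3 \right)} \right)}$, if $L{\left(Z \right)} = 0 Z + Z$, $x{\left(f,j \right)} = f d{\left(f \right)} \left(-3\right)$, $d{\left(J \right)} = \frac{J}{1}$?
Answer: $0$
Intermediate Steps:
$d{\left(J \right)} = J$ ($d{\left(J \right)} = J 1 = J$)
$x{\left(f,j \right)} = - 3 f^{2}$ ($x{\left(f,j \right)} = f f \left(-3\right) = f^{2} \left(-3\right) = - 3 f^{2}$)
$L{\left(Z \right)} = Z$ ($L{\left(Z \right)} = 0 + Z = Z$)
$- 219 L{\left(x{\left(-4 + 4,3 \right)} \right)} = - 219 \left(- 3 \left(-4 + 4\right)^{2}\right) = - 219 \left(- 3 \cdot 0^{2}\right) = - 219 \left(\left(-3\right) 0\right) = \left(-219\right) 0 = 0$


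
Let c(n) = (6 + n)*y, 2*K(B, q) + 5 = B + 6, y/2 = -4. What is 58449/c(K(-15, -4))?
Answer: 58449/8 ≈ 7306.1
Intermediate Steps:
y = -8 (y = 2*(-4) = -8)
K(B, q) = ½ + B/2 (K(B, q) = -5/2 + (B + 6)/2 = -5/2 + (6 + B)/2 = -5/2 + (3 + B/2) = ½ + B/2)
c(n) = -48 - 8*n (c(n) = (6 + n)*(-8) = -48 - 8*n)
58449/c(K(-15, -4)) = 58449/(-48 - 8*(½ + (½)*(-15))) = 58449/(-48 - 8*(½ - 15/2)) = 58449/(-48 - 8*(-7)) = 58449/(-48 + 56) = 58449/8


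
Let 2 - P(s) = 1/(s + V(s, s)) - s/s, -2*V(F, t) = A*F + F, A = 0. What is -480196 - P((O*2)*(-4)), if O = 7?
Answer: -13445573/28 ≈ -4.8020e+5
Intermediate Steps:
V(F, t) = -F/2 (V(F, t) = -(0*F + F)/2 = -(0 + F)/2 = -F/2)
P(s) = 3 - 2/s (P(s) = 2 - (1/(s - s/2) - s/s) = 2 - (1/(s/2) - 1*1) = 2 - (2/s - 1) = 2 - (-1 + 2/s) = 2 + (1 - 2/s) = 3 - 2/s)
-480196 - P((O*2)*(-4)) = -480196 - (3 - 2/((7*2)*(-4))) = -480196 - (3 - 2/(14*(-4))) = -480196 - (3 - 2/(-56)) = -480196 - (3 - 2*(-1/56)) = -480196 - (3 + 1/28) = -480196 - 1*85/28 = -480196 - 85/28 = -13445573/28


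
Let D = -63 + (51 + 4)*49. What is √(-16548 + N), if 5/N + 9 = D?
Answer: I*√113852361577/2623 ≈ 128.64*I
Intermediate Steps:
D = 2632 (D = -63 + 55*49 = -63 + 2695 = 2632)
N = 5/2623 (N = 5/(-9 + 2632) = 5/2623 ≈ 0.0019062)
√(-16548 + N) = √(-16548 + 5/2623) = √(-43405399/2623) = I*√113852361577/2623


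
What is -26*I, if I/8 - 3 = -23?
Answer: 4160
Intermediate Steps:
I = -160 (I = 24 + 8*(-23) = 24 - 184 = -160)
-26*I = -26*(-160) = 4160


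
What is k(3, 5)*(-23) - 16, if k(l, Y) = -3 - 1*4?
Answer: 145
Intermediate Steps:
k(l, Y) = -7 (k(l, Y) = -3 - 4 = -7)
k(3, 5)*(-23) - 16 = -7*(-23) - 16 = 161 - 16 = 145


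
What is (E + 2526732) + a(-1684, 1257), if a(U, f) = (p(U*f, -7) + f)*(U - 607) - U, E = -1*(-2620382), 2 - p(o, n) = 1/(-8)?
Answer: 18113141/8 ≈ 2.2641e+6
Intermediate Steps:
p(o, n) = 17/8 (p(o, n) = 2 - 1/(-8) = 2 - 1*(-1/8) = 2 + 1/8 = 17/8)
E = 2620382
a(U, f) = -U + (-607 + U)*(17/8 + f) (a(U, f) = (17/8 + f)*(U - 607) - U = (17/8 + f)*(-607 + U) - U = (-607 + U)*(17/8 + f) - U = -U + (-607 + U)*(17/8 + f))
(E + 2526732) + a(-1684, 1257) = (2620382 + 2526732) + (-10319/8 - 607*1257 + (9/8)*(-1684) - 1684*1257) = 5147114 + (-10319/8 - 762999 - 3789/2 - 2116788) = 5147114 - 23063771/8 = 18113141/8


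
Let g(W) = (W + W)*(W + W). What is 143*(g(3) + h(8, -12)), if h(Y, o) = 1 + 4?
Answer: 5863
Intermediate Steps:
g(W) = 4*W² (g(W) = (2*W)*(2*W) = 4*W²)
h(Y, o) = 5
143*(g(3) + h(8, -12)) = 143*(4*3² + 5) = 143*(4*9 + 5) = 143*(36 + 5) = 143*41 = 5863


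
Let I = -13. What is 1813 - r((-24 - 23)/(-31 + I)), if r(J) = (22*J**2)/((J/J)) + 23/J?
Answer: 7305689/4136 ≈ 1766.4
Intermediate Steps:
r(J) = 22*J**2 + 23/J (r(J) = (22*J**2)/1 + 23/J = (22*J**2)*1 + 23/J = 22*J**2 + 23/J)
1813 - r((-24 - 23)/(-31 + I)) = 1813 - (23 + 22*((-24 - 23)/(-31 - 13))**3)/((-24 - 23)/(-31 - 13)) = 1813 - (23 + 22*(-47/(-44))**3)/((-47/(-44))) = 1813 - (23 + 22*(-47*(-1/44))**3)/((-47*(-1/44))) = 1813 - (23 + 22*(47/44)**3)/47/44 = 1813 - 44*(23 + 22*(103823/85184))/47 = 1813 - 44*(23 + 103823/3872)/47 = 1813 - 44*192879/(47*3872) = 1813 - 1*192879/4136 = 1813 - 192879/4136 = 7305689/4136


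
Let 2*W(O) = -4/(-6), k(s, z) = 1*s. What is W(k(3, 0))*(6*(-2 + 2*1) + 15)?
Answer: 5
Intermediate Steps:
k(s, z) = s
W(O) = 1/3 (W(O) = (-4/(-6))/2 = (-4*(-1/6))/2 = (1/2)*(2/3) = 1/3)
W(k(3, 0))*(6*(-2 + 2*1) + 15) = (6*(-2 + 2*1) + 15)/3 = (6*(-2 + 2) + 15)/3 = (6*0 + 15)/3 = (0 + 15)/3 = (1/3)*15 = 5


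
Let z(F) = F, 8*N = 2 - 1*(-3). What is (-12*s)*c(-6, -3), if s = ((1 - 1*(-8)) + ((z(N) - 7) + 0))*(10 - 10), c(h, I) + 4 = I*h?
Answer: 0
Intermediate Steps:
N = 5/8 (N = (2 - 1*(-3))/8 = (2 + 3)/8 = (1/8)*5 = 5/8 ≈ 0.62500)
c(h, I) = -4 + I*h
s = 0 (s = ((1 - 1*(-8)) + ((5/8 - 7) + 0))*(10 - 10) = ((1 + 8) + (-51/8 + 0))*0 = (9 - 51/8)*0 = (21/8)*0 = 0)
(-12*s)*c(-6, -3) = (-12*0)*(-4 - 3*(-6)) = 0*(-4 + 18) = 0*14 = 0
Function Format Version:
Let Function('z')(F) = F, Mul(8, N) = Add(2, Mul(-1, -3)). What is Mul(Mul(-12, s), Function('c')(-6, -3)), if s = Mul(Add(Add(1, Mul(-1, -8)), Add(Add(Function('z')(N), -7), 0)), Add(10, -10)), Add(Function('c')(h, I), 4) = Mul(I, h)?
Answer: 0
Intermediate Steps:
N = Rational(5, 8) (N = Mul(Rational(1, 8), Add(2, Mul(-1, -3))) = Mul(Rational(1, 8), Add(2, 3)) = Mul(Rational(1, 8), 5) = Rational(5, 8) ≈ 0.62500)
Function('c')(h, I) = Add(-4, Mul(I, h))
s = 0 (s = Mul(Add(Add(1, Mul(-1, -8)), Add(Add(Rational(5, 8), -7), 0)), Add(10, -10)) = Mul(Add(Add(1, 8), Add(Rational(-51, 8), 0)), 0) = Mul(Add(9, Rational(-51, 8)), 0) = Mul(Rational(21, 8), 0) = 0)
Mul(Mul(-12, s), Function('c')(-6, -3)) = Mul(Mul(-12, 0), Add(-4, Mul(-3, -6))) = Mul(0, Add(-4, 18)) = Mul(0, 14) = 0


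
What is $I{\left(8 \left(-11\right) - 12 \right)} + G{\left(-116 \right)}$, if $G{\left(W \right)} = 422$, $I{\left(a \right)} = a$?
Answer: $322$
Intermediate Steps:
$I{\left(8 \left(-11\right) - 12 \right)} + G{\left(-116 \right)} = \left(8 \left(-11\right) - 12\right) + 422 = \left(-88 - 12\right) + 422 = -100 + 422 = 322$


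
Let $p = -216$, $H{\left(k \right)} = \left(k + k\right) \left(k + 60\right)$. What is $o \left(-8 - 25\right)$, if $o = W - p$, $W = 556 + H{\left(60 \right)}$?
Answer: $-500676$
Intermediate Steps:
$H{\left(k \right)} = 2 k \left(60 + k\right)$
$W = 14956$ ($W = 556 + 2 \cdot 60 \left(60 + 60\right) = 556 + 2 \cdot 60 \cdot 120 = 556 + 14400 = 14956$)
$o = 15172$ ($o = 14956 - -216 = 14956 + 216 = 15172$)
$o \left(-8 - 25\right) = 15172 \left(-8 - 25\right) = 15172 \left(-33\right) = -500676$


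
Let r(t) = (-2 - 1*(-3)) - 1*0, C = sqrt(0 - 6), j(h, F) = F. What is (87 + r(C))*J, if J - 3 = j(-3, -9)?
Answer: -528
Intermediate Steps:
C = I*sqrt(6) (C = sqrt(-6) = I*sqrt(6) ≈ 2.4495*I)
J = -6 (J = 3 - 9 = -6)
r(t) = 1 (r(t) = (-2 + 3) + 0 = 1 + 0 = 1)
(87 + r(C))*J = (87 + 1)*(-6) = 88*(-6) = -528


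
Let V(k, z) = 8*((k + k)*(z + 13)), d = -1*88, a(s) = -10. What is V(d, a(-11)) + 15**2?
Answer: -3999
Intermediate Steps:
d = -88
V(k, z) = 16*k*(13 + z) (V(k, z) = 8*((2*k)*(13 + z)) = 8*(2*k*(13 + z)) = 16*k*(13 + z))
V(d, a(-11)) + 15**2 = 16*(-88)*(13 - 10) + 15**2 = 16*(-88)*3 + 225 = -4224 + 225 = -3999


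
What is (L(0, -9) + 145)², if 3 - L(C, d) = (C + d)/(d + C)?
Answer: 21609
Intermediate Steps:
L(C, d) = 2 (L(C, d) = 3 - (C + d)/(d + C) = 3 - (C + d)/(C + d) = 3 - 1*1 = 3 - 1 = 2)
(L(0, -9) + 145)² = (2 + 145)² = 147² = 21609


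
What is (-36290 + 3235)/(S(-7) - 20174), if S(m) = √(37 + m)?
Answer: 333425785/203495123 + 33055*√30/406990246 ≈ 1.6389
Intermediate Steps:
(-36290 + 3235)/(S(-7) - 20174) = (-36290 + 3235)/(√(37 - 7) - 20174) = -33055/(√30 - 20174) = -33055/(-20174 + √30)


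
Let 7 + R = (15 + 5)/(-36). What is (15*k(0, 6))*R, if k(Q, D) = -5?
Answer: 1700/3 ≈ 566.67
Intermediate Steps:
R = -68/9 (R = -7 + (15 + 5)/(-36) = -7 + 20*(-1/36) = -7 - 5/9 = -68/9 ≈ -7.5556)
(15*k(0, 6))*R = (15*(-5))*(-68/9) = -75*(-68/9) = 1700/3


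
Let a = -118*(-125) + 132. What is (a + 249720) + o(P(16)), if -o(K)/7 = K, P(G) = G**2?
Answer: 262810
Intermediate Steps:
a = 14882 (a = 14750 + 132 = 14882)
o(K) = -7*K
(a + 249720) + o(P(16)) = (14882 + 249720) - 7*16**2 = 264602 - 7*256 = 264602 - 1792 = 262810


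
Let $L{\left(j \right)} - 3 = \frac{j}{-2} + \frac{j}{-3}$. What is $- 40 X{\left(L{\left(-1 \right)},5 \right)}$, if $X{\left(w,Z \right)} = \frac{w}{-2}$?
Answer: $\frac{230}{3} \approx 76.667$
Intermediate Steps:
$L{\left(j \right)} = 3 - \frac{5 j}{6}$ ($L{\left(j \right)} = 3 + \left(\frac{j}{-2} + \frac{j}{-3}\right) = 3 + \left(j \left(- \frac{1}{2}\right) + j \left(- \frac{1}{3}\right)\right) = 3 - \frac{5 j}{6}$)
$X{\left(w,Z \right)} = - \frac{w}{2}$ ($X{\left(w,Z \right)} = w \left(- \frac{1}{2}\right) = - \frac{w}{2}$)
$- 40 X{\left(L{\left(-1 \right)},5 \right)} = - 40 \left(- \frac{3 - - \frac{5}{6}}{2}\right) = - 40 \left(- \frac{3 + \frac{5}{6}}{2}\right) = - 40 \left(\left(- \frac{1}{2}\right) \frac{23}{6}\right) = \left(-40\right) \left(- \frac{23}{12}\right) = \frac{230}{3}$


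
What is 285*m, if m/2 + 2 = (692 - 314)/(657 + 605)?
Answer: -611610/631 ≈ -969.27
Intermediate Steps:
m = -2146/631 (m = -4 + 2*((692 - 314)/(657 + 605)) = -4 + 2*(378/1262) = -4 + 2*(378*(1/1262)) = -4 + 2*(189/631) = -4 + 378/631 = -2146/631 ≈ -3.4010)
285*m = 285*(-2146/631) = -611610/631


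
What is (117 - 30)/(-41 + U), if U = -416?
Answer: -87/457 ≈ -0.19037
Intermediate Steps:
(117 - 30)/(-41 + U) = (117 - 30)/(-41 - 416) = 87/(-457) = 87*(-1/457) = -87/457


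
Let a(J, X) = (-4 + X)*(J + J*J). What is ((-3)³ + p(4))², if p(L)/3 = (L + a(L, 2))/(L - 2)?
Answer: 6561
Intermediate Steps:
a(J, X) = (-4 + X)*(J + J²)
p(L) = 3*(L + L*(-2 - 2*L))/(-2 + L) (p(L) = 3*((L + L*(-4 + 2 - 4*L + L*2))/(L - 2)) = 3*((L + L*(-4 + 2 - 4*L + 2*L))/(-2 + L)) = 3*((L + L*(-2 - 2*L))/(-2 + L)) = 3*(L + L*(-2 - 2*L))/(-2 + L))
((-3)³ + p(4))² = ((-3)³ + 3*4*(-1 - 2*4)/(-2 + 4))² = (-27 + 3*4*(-1 - 8)/2)² = (-27 + 3*4*(½)*(-9))² = (-27 - 54)² = (-81)² = 6561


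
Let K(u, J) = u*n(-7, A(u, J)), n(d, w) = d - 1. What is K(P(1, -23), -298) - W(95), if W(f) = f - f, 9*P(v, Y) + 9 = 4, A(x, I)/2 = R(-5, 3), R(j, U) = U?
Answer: 40/9 ≈ 4.4444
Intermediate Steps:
A(x, I) = 6 (A(x, I) = 2*3 = 6)
n(d, w) = -1 + d
P(v, Y) = -5/9 (P(v, Y) = -1 + (1/9)*4 = -1 + 4/9 = -5/9)
W(f) = 0
K(u, J) = -8*u (K(u, J) = u*(-1 - 7) = u*(-8) = -8*u)
K(P(1, -23), -298) - W(95) = -8*(-5/9) - 1*0 = 40/9 + 0 = 40/9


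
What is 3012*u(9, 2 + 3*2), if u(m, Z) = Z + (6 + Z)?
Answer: 66264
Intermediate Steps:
u(m, Z) = 6 + 2*Z
3012*u(9, 2 + 3*2) = 3012*(6 + 2*(2 + 3*2)) = 3012*(6 + 2*(2 + 6)) = 3012*(6 + 2*8) = 3012*(6 + 16) = 3012*22 = 66264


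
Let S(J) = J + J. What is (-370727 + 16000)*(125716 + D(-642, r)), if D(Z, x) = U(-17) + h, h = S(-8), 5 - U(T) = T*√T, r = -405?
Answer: -44590957535 - 6030359*I*√17 ≈ -4.4591e+10 - 2.4864e+7*I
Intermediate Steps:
U(T) = 5 - T^(3/2) (U(T) = 5 - T*√T = 5 - T^(3/2))
S(J) = 2*J
h = -16 (h = 2*(-8) = -16)
D(Z, x) = -11 + 17*I*√17 (D(Z, x) = (5 - (-17)^(3/2)) - 16 = (5 - (-17)*I*√17) - 16 = (5 + 17*I*√17) - 16 = -11 + 17*I*√17)
(-370727 + 16000)*(125716 + D(-642, r)) = (-370727 + 16000)*(125716 + (-11 + 17*I*√17)) = -354727*(125705 + 17*I*√17) = -44590957535 - 6030359*I*√17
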